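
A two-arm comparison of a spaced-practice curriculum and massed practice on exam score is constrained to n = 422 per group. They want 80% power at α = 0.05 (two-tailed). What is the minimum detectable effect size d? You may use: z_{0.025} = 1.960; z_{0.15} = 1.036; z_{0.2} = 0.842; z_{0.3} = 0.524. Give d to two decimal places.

For two independent groups of n = 422 each: d_min = (z_{α/2} + z_β)·√(2/n).
z-sum = 1.960 + 0.842 = 2.802.
d_min = 2.802 × √(2/422) = 2.802 × 0.0688 = 0.193.

d_min ≈ 0.19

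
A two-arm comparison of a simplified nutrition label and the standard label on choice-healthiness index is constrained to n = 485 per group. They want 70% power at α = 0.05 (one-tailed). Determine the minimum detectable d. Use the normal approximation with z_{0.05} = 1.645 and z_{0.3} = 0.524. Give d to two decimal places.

d_min ≈ 0.14

For two independent groups of n = 485 each: d_min = (z_{α} + z_β)·√(2/n).
z-sum = 1.645 + 0.524 = 2.169.
d_min = 2.169 × √(2/485) = 2.169 × 0.0642 = 0.139.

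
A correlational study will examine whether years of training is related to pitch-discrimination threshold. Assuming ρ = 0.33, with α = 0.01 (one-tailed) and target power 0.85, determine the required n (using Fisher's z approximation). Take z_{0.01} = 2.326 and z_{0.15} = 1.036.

n = 100

Fisher's z: C = ½·ln((1+r)/(1−r)) = ½·ln(1.9851) = 0.3428.
n = ((z_{α} + z_β)/C)² + 3.
(2.326 + 1.036) / 0.3428 = 3.362 / 0.3428 = 9.807.
n = 9.807² + 3 = 96.19 + 3 = 99.2.
Round up.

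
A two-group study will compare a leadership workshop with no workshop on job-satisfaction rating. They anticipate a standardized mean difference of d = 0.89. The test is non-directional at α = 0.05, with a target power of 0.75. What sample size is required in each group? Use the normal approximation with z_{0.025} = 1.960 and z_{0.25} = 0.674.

n = 18 per group

For two independent groups with equal n: n = 2·((z_{α/2} + z_β) / d)².
z_{α/2} + z_β = 1.960 + 0.674 = 2.634.
n = 2 × (2.634 / 0.89)² = 2 × 2.960² = 2 × 8.76 = 17.5.
Round up to the next whole participant.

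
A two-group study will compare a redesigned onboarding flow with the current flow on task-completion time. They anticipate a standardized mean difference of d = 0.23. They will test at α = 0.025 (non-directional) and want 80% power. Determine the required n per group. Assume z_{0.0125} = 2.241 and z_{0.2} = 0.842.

For two independent groups with equal n: n = 2·((z_{α/2} + z_β) / d)².
z_{α/2} + z_β = 2.241 + 0.842 = 3.083.
n = 2 × (3.083 / 0.23)² = 2 × 13.404² = 2 × 179.68 = 359.4.
Round up to the next whole participant.

n = 360 per group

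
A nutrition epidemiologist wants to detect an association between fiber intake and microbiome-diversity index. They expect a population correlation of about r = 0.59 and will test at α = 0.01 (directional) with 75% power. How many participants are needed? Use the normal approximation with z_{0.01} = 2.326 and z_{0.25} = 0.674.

Fisher's z: C = ½·ln((1+r)/(1−r)) = ½·ln(3.8780) = 0.6777.
n = ((z_{α} + z_β)/C)² + 3.
(2.326 + 0.674) / 0.6777 = 3.000 / 0.6777 = 4.427.
n = 4.427² + 3 = 19.60 + 3 = 22.6.
Round up.

n = 23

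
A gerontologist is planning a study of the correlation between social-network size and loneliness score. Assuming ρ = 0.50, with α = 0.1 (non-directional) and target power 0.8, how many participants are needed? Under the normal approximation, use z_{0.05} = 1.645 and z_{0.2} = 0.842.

Fisher's z: C = ½·ln((1+r)/(1−r)) = ½·ln(3.0000) = 0.5493.
n = ((z_{α/2} + z_β)/C)² + 3.
(1.645 + 0.842) / 0.5493 = 2.487 / 0.5493 = 4.528.
n = 4.528² + 3 = 20.50 + 3 = 23.5.
Round up.

n = 24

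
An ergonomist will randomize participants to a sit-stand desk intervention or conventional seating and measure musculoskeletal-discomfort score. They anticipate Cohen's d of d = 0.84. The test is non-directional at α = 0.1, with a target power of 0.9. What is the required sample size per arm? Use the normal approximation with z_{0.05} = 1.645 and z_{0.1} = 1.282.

For two independent groups with equal n: n = 2·((z_{α/2} + z_β) / d)².
z_{α/2} + z_β = 1.645 + 1.282 = 2.927.
n = 2 × (2.927 / 0.84)² = 2 × 3.485² = 2 × 12.14 = 24.3.
Round up to the next whole participant.

n = 25 per group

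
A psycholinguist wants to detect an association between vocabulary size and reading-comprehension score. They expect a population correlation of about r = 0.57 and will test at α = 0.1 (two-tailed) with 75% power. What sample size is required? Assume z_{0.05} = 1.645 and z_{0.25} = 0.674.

Fisher's z: C = ½·ln((1+r)/(1−r)) = ½·ln(3.6512) = 0.6475.
n = ((z_{α/2} + z_β)/C)² + 3.
(1.645 + 0.674) / 0.6475 = 2.319 / 0.6475 = 3.581.
n = 3.581² + 3 = 12.83 + 3 = 15.8.
Round up.

n = 16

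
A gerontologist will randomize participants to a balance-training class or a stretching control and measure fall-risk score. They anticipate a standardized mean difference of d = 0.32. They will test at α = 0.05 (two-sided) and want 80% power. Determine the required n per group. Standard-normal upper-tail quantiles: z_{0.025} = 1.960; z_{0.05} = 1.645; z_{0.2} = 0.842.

For two independent groups with equal n: n = 2·((z_{α/2} + z_β) / d)².
z_{α/2} + z_β = 1.960 + 0.842 = 2.802.
n = 2 × (2.802 / 0.32)² = 2 × 8.756² = 2 × 76.67 = 153.3.
Round up to the next whole participant.

n = 154 per group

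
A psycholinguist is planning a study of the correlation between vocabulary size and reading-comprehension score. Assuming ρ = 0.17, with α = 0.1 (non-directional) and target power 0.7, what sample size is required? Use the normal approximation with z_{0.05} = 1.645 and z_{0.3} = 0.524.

Fisher's z: C = ½·ln((1+r)/(1−r)) = ½·ln(1.4096) = 0.1717.
n = ((z_{α/2} + z_β)/C)² + 3.
(1.645 + 0.524) / 0.1717 = 2.169 / 0.1717 = 12.632.
n = 12.632² + 3 = 159.58 + 3 = 162.6.
Round up.

n = 163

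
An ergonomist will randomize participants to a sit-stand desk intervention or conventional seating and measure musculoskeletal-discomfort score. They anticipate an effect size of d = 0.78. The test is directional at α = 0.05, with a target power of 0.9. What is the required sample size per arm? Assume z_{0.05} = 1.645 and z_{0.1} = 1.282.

n = 29 per group

For two independent groups with equal n: n = 2·((z_{α} + z_β) / d)².
z_{α} + z_β = 1.645 + 1.282 = 2.927.
n = 2 × (2.927 / 0.78)² = 2 × 3.753² = 2 × 14.08 = 28.2.
Round up to the next whole participant.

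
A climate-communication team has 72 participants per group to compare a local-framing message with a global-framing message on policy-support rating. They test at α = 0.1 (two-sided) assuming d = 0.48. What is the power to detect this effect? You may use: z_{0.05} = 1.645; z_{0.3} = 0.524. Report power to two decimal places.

For two equal groups, power = Φ(d·√(n/2) − z_{α/2}).
d·√(n/2) = 0.48 × √(72/2) = 0.48 × 6.000 = 2.880.
z_β = 2.880 − 1.645 = 1.235.
Power = Φ(1.235) = 0.892.

power ≈ 0.89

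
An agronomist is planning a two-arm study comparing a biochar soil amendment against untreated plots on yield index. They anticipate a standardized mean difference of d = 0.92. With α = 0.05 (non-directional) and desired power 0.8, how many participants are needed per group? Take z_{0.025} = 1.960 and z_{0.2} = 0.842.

For two independent groups with equal n: n = 2·((z_{α/2} + z_β) / d)².
z_{α/2} + z_β = 1.960 + 0.842 = 2.802.
n = 2 × (2.802 / 0.92)² = 2 × 3.046² = 2 × 9.28 = 18.6.
Round up to the next whole participant.

n = 19 per group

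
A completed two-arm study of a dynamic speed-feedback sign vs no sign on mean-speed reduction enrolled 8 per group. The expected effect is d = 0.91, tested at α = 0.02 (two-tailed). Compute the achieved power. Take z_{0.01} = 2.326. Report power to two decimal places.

power ≈ 0.31

For two equal groups, power = Φ(d·√(n/2) − z_{α/2}).
d·√(n/2) = 0.91 × √(8/2) = 0.91 × 2.000 = 1.820.
z_β = 1.820 − 2.326 = -0.506.
Power = Φ(-0.506) = 0.306.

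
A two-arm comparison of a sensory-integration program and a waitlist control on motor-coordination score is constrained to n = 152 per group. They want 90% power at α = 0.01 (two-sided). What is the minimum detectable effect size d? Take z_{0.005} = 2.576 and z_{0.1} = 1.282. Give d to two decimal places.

d_min ≈ 0.44

For two independent groups of n = 152 each: d_min = (z_{α/2} + z_β)·√(2/n).
z-sum = 2.576 + 1.282 = 3.858.
d_min = 3.858 × √(2/152) = 3.858 × 0.1147 = 0.443.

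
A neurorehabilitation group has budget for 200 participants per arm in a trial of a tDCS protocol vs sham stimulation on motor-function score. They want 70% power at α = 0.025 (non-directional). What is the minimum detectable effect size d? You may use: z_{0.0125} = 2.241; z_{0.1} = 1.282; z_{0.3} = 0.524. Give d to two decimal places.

d_min ≈ 0.28

For two independent groups of n = 200 each: d_min = (z_{α/2} + z_β)·√(2/n).
z-sum = 2.241 + 0.524 = 2.765.
d_min = 2.765 × √(2/200) = 2.765 × 0.1000 = 0.277.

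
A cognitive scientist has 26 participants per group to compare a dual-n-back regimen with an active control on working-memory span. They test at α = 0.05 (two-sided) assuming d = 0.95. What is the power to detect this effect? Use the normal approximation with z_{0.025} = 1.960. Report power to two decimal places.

For two equal groups, power = Φ(d·√(n/2) − z_{α/2}).
d·√(n/2) = 0.95 × √(26/2) = 0.95 × 3.606 = 3.425.
z_β = 3.425 − 1.960 = 1.465.
Power = Φ(1.465) = 0.929.

power ≈ 0.93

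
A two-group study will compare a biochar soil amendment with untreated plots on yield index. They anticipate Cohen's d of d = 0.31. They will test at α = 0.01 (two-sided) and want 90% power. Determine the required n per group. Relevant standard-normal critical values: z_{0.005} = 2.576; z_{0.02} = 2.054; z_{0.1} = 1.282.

For two independent groups with equal n: n = 2·((z_{α/2} + z_β) / d)².
z_{α/2} + z_β = 2.576 + 1.282 = 3.858.
n = 2 × (3.858 / 0.31)² = 2 × 12.445² = 2 × 154.88 = 309.8.
Round up to the next whole participant.

n = 310 per group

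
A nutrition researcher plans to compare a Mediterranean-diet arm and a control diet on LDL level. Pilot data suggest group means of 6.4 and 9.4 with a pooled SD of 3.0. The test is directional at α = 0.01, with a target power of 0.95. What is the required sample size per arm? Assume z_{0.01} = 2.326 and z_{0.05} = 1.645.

n = 32 per group

Cohen's d = |M₁ − M₂| / SD_pooled = |6.4 − 9.4| / 3.0 = 3.0 / 3.0 = 1.000.
For two independent groups with equal n: n = 2·((z_{α} + z_β) / d)².
z_{α} + z_β = 2.326 + 1.645 = 3.971.
n = 2 × (3.971 / 1.000)² = 2 × 3.971² = 2 × 15.77 = 31.5.
Round up to the next whole participant.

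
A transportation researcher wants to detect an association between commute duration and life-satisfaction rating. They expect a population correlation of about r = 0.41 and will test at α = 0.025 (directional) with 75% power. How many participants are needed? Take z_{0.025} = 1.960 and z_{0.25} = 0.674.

Fisher's z: C = ½·ln((1+r)/(1−r)) = ½·ln(2.3898) = 0.4356.
n = ((z_{α} + z_β)/C)² + 3.
(1.960 + 0.674) / 0.4356 = 2.634 / 0.4356 = 6.047.
n = 6.047² + 3 = 36.56 + 3 = 39.6.
Round up.

n = 40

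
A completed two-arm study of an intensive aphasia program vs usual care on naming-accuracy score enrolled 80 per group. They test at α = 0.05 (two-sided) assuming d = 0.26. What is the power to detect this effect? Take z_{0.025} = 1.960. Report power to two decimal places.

power ≈ 0.38

For two equal groups, power = Φ(d·√(n/2) − z_{α/2}).
d·√(n/2) = 0.26 × √(80/2) = 0.26 × 6.325 = 1.644.
z_β = 1.644 − 1.960 = -0.316.
Power = Φ(-0.316) = 0.376.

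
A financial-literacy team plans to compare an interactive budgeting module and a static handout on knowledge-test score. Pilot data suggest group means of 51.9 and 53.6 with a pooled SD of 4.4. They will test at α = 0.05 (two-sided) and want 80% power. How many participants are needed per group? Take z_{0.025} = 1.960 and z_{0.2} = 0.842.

Cohen's d = |M₁ − M₂| / SD_pooled = |51.9 − 53.6| / 4.4 = 1.7 / 4.4 = 0.386.
For two independent groups with equal n: n = 2·((z_{α/2} + z_β) / d)².
z_{α/2} + z_β = 1.960 + 0.842 = 2.802.
n = 2 × (2.802 / 0.386)² = 2 × 7.259² = 2 × 52.69 = 105.4.
Round up to the next whole participant.

n = 106 per group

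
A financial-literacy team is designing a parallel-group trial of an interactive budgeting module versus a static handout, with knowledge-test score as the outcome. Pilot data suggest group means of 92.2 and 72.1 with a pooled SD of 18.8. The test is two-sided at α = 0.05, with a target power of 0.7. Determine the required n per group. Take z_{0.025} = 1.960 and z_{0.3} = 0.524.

Cohen's d = |M₁ − M₂| / SD_pooled = |92.2 − 72.1| / 18.8 = 20.1 / 18.8 = 1.069.
For two independent groups with equal n: n = 2·((z_{α/2} + z_β) / d)².
z_{α/2} + z_β = 1.960 + 0.524 = 2.484.
n = 2 × (2.484 / 1.069)² = 2 × 2.324² = 2 × 5.40 = 10.8.
Round up to the next whole participant.

n = 11 per group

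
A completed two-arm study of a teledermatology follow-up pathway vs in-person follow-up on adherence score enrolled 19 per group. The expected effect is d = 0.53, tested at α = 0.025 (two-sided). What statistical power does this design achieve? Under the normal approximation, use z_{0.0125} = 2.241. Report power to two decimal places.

For two equal groups, power = Φ(d·√(n/2) − z_{α/2}).
d·√(n/2) = 0.53 × √(19/2) = 0.53 × 3.082 = 1.634.
z_β = 1.634 − 2.241 = -0.607.
Power = Φ(-0.607) = 0.272.

power ≈ 0.27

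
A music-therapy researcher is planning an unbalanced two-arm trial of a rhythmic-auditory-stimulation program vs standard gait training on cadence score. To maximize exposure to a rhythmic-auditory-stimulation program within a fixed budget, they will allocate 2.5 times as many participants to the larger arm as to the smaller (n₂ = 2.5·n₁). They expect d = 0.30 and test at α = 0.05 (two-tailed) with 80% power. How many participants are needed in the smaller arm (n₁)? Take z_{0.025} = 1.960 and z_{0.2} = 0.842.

n₁ = 123

With allocation ratio k = n₂/n₁ = 2.5, Var(x̄₁−x̄₂) = σ²(1/n₁ + 1/(k·n₁)) = σ²·(k+1)/(k·n₁).
So n₁ = (1 + 1/k)·((z_{α/2} + z_β)/d)² = 1.400 × (2.802/0.30)².
n₁ = 1.400 × 87.24 = 122.1.
Round up: n₁ = 123, giving n₂ = ⌈2.5 × 123⌉ = ⌈307.5⌉ = 308.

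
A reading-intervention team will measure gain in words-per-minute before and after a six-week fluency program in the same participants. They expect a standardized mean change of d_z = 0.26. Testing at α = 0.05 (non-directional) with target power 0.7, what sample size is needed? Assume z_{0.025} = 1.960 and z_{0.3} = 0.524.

For a paired (one-sample on differences) test: n = ((z_{α/2} + z_β) / d)².
z_{α/2} + z_β = 1.960 + 0.524 = 2.484.
n = (2.484 / 0.26)² = 9.554² = 91.28.
Round up.

n = 92 pairs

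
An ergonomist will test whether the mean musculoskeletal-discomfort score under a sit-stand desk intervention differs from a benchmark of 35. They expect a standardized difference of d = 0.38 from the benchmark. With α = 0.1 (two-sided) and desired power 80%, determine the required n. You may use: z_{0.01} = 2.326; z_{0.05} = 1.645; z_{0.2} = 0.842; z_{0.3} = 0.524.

For a one-sample test: n = ((z_{α/2} + z_β) / d)².
z_{α/2} + z_β = 1.645 + 0.842 = 2.487.
n = (2.487 / 0.38)² = 6.545² = 42.83.
Round up.

n = 43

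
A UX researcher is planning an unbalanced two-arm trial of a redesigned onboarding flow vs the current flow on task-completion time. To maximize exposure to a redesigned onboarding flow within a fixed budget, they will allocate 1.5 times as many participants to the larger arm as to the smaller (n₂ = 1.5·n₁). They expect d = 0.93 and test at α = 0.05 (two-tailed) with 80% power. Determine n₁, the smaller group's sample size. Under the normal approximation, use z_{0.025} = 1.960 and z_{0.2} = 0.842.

With allocation ratio k = n₂/n₁ = 1.5, Var(x̄₁−x̄₂) = σ²(1/n₁ + 1/(k·n₁)) = σ²·(k+1)/(k·n₁).
So n₁ = (1 + 1/k)·((z_{α/2} + z_β)/d)² = 1.667 × (2.802/0.93)².
n₁ = 1.667 × 9.08 = 15.1.
Round up: n₁ = 16, giving n₂ = 1.5 × 16 = 24.

n₁ = 16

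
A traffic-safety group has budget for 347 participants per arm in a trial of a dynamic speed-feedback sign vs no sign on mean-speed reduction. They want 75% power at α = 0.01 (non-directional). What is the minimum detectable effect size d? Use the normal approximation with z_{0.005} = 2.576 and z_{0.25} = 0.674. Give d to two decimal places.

For two independent groups of n = 347 each: d_min = (z_{α/2} + z_β)·√(2/n).
z-sum = 2.576 + 0.674 = 3.250.
d_min = 3.250 × √(2/347) = 3.250 × 0.0759 = 0.247.

d_min ≈ 0.25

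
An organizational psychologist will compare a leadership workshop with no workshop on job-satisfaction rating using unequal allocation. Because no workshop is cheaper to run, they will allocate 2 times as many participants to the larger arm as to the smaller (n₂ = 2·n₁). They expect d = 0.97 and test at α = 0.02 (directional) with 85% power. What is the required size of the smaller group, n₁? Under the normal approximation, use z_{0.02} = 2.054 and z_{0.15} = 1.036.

n₁ = 16

With allocation ratio k = n₂/n₁ = 2, Var(x̄₁−x̄₂) = σ²(1/n₁ + 1/(k·n₁)) = σ²·(k+1)/(k·n₁).
So n₁ = (1 + 1/k)·((z_{α} + z_β)/d)² = 1.500 × (3.090/0.97)².
n₁ = 1.500 × 10.15 = 15.2.
Round up: n₁ = 16, giving n₂ = 2 × 16 = 32.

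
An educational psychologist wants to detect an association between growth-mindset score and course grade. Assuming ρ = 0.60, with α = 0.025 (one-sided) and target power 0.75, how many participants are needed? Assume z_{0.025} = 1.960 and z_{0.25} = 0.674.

Fisher's z: C = ½·ln((1+r)/(1−r)) = ½·ln(4.0000) = 0.6931.
n = ((z_{α} + z_β)/C)² + 3.
(1.960 + 0.674) / 0.6931 = 2.634 / 0.6931 = 3.800.
n = 3.800² + 3 = 14.44 + 3 = 17.4.
Round up.

n = 18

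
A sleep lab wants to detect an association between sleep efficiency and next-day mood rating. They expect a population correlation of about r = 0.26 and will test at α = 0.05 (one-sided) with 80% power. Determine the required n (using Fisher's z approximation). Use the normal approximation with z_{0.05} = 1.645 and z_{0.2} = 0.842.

n = 91

Fisher's z: C = ½·ln((1+r)/(1−r)) = ½·ln(1.7027) = 0.2661.
n = ((z_{α} + z_β)/C)² + 3.
(1.645 + 0.842) / 0.2661 = 2.487 / 0.2661 = 9.346.
n = 9.346² + 3 = 87.35 + 3 = 90.3.
Round up.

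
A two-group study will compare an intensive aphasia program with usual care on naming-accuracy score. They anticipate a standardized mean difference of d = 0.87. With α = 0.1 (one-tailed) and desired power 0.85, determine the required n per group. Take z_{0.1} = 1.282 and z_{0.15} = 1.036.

n = 15 per group

For two independent groups with equal n: n = 2·((z_{α} + z_β) / d)².
z_{α} + z_β = 1.282 + 1.036 = 2.318.
n = 2 × (2.318 / 0.87)² = 2 × 2.664² = 2 × 7.10 = 14.2.
Round up to the next whole participant.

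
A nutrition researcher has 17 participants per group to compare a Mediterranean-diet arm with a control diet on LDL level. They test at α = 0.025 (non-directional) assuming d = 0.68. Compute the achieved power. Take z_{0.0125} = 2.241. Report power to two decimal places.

power ≈ 0.40

For two equal groups, power = Φ(d·√(n/2) − z_{α/2}).
d·√(n/2) = 0.68 × √(17/2) = 0.68 × 2.915 = 1.983.
z_β = 1.983 − 2.241 = -0.258.
Power = Φ(-0.258) = 0.398.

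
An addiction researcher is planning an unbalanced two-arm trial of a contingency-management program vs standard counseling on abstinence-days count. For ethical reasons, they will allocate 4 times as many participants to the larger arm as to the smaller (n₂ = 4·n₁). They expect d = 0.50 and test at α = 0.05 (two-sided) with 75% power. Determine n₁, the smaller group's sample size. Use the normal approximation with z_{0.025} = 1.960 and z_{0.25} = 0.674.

With allocation ratio k = n₂/n₁ = 4, Var(x̄₁−x̄₂) = σ²(1/n₁ + 1/(k·n₁)) = σ²·(k+1)/(k·n₁).
So n₁ = (1 + 1/k)·((z_{α/2} + z_β)/d)² = 1.250 × (2.634/0.50)².
n₁ = 1.250 × 27.75 = 34.7.
Round up: n₁ = 35, giving n₂ = 4 × 35 = 140.

n₁ = 35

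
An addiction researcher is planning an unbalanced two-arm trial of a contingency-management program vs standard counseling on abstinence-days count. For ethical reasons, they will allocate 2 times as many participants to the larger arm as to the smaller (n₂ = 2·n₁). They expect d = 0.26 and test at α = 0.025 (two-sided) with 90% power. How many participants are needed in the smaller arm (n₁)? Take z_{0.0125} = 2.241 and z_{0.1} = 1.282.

n₁ = 276

With allocation ratio k = n₂/n₁ = 2, Var(x̄₁−x̄₂) = σ²(1/n₁ + 1/(k·n₁)) = σ²·(k+1)/(k·n₁).
So n₁ = (1 + 1/k)·((z_{α/2} + z_β)/d)² = 1.500 × (3.523/0.26)².
n₁ = 1.500 × 183.60 = 275.4.
Round up: n₁ = 276, giving n₂ = 2 × 276 = 552.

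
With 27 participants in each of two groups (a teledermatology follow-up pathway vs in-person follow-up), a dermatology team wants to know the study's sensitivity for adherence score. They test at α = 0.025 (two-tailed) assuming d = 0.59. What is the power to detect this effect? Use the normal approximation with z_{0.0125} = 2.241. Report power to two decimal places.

For two equal groups, power = Φ(d·√(n/2) − z_{α/2}).
d·√(n/2) = 0.59 × √(27/2) = 0.59 × 3.674 = 2.168.
z_β = 2.168 − 2.241 = -0.073.
Power = Φ(-0.073) = 0.471.

power ≈ 0.47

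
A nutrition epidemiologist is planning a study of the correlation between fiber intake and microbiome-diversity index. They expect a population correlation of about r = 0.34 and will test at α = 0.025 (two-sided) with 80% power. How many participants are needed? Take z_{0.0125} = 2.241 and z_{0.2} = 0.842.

Fisher's z: C = ½·ln((1+r)/(1−r)) = ½·ln(2.0303) = 0.3541.
n = ((z_{α/2} + z_β)/C)² + 3.
(2.241 + 0.842) / 0.3541 = 3.083 / 0.3541 = 8.707.
n = 8.707² + 3 = 75.80 + 3 = 78.8.
Round up.

n = 79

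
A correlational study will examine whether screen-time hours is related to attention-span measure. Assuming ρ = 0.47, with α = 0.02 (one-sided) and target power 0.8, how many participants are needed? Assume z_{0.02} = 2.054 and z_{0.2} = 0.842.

Fisher's z: C = ½·ln((1+r)/(1−r)) = ½·ln(2.7736) = 0.5101.
n = ((z_{α} + z_β)/C)² + 3.
(2.054 + 0.842) / 0.5101 = 2.896 / 0.5101 = 5.677.
n = 5.677² + 3 = 32.23 + 3 = 35.2.
Round up.

n = 36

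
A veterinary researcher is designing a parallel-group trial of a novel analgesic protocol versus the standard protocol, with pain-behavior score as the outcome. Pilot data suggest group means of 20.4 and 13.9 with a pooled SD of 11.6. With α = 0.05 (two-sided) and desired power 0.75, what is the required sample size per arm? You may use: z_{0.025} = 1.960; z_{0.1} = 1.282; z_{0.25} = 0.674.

Cohen's d = |M₁ − M₂| / SD_pooled = |20.4 − 13.9| / 11.6 = 6.5 / 11.6 = 0.560.
For two independent groups with equal n: n = 2·((z_{α/2} + z_β) / d)².
z_{α/2} + z_β = 1.960 + 0.674 = 2.634.
n = 2 × (2.634 / 0.560)² = 2 × 4.704² = 2 × 22.12 = 44.2.
Round up to the next whole participant.

n = 45 per group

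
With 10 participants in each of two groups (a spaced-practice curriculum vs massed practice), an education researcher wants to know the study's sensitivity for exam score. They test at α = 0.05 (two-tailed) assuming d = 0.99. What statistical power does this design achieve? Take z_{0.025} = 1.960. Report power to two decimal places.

power ≈ 0.60

For two equal groups, power = Φ(d·√(n/2) − z_{α/2}).
d·√(n/2) = 0.99 × √(10/2) = 0.99 × 2.236 = 2.214.
z_β = 2.214 − 1.960 = 0.254.
Power = Φ(0.254) = 0.600.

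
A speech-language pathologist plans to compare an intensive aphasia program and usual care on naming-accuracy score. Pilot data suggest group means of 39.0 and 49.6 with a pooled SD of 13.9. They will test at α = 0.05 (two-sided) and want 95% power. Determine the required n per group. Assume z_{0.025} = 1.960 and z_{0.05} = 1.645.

n = 45 per group

Cohen's d = |M₁ − M₂| / SD_pooled = |39.0 − 49.6| / 13.9 = 10.6 / 13.9 = 0.763.
For two independent groups with equal n: n = 2·((z_{α/2} + z_β) / d)².
z_{α/2} + z_β = 1.960 + 1.645 = 3.605.
n = 2 × (3.605 / 0.763)² = 2 × 4.725² = 2 × 22.32 = 44.6.
Round up to the next whole participant.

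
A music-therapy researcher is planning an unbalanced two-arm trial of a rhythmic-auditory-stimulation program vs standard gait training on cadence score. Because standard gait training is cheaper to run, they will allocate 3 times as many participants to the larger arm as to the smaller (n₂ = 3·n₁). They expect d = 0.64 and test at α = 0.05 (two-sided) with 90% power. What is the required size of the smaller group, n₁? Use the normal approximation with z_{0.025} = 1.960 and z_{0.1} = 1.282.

n₁ = 35

With allocation ratio k = n₂/n₁ = 3, Var(x̄₁−x̄₂) = σ²(1/n₁ + 1/(k·n₁)) = σ²·(k+1)/(k·n₁).
So n₁ = (1 + 1/k)·((z_{α/2} + z_β)/d)² = 1.333 × (3.242/0.64)².
n₁ = 1.333 × 25.66 = 34.2.
Round up: n₁ = 35, giving n₂ = 3 × 35 = 105.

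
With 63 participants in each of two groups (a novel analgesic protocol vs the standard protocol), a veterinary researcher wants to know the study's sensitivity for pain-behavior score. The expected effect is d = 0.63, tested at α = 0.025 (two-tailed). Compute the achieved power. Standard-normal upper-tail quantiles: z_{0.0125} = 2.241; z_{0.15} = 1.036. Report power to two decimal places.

power ≈ 0.90

For two equal groups, power = Φ(d·√(n/2) − z_{α/2}).
d·√(n/2) = 0.63 × √(63/2) = 0.63 × 5.612 = 3.536.
z_β = 3.536 − 2.241 = 1.295.
Power = Φ(1.295) = 0.902.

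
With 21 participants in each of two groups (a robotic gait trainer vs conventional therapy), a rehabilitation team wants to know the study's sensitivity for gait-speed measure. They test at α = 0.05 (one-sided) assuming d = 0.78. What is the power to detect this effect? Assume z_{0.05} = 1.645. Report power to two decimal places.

For two equal groups, power = Φ(d·√(n/2) − z_{α}).
d·√(n/2) = 0.78 × √(21/2) = 0.78 × 3.240 = 2.527.
z_β = 2.527 − 1.645 = 0.882.
Power = Φ(0.882) = 0.811.

power ≈ 0.81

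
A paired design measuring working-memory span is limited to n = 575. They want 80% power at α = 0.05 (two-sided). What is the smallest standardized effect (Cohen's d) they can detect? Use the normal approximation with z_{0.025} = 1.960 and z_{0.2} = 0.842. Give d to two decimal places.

For a single sample (or paired design) of n = 575: d_min = (z_{α/2} + z_β)/√n.
z-sum = 1.960 + 0.842 = 2.802.
d_min = 2.802 / √575 = 2.802 / 23.979 = 0.117.

d_min ≈ 0.12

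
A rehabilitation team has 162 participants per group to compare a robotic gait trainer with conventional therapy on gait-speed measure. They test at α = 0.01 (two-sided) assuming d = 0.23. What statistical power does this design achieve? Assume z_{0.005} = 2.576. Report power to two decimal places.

For two equal groups, power = Φ(d·√(n/2) − z_{α/2}).
d·√(n/2) = 0.23 × √(162/2) = 0.23 × 9.000 = 2.070.
z_β = 2.070 − 2.576 = -0.506.
Power = Φ(-0.506) = 0.306.

power ≈ 0.31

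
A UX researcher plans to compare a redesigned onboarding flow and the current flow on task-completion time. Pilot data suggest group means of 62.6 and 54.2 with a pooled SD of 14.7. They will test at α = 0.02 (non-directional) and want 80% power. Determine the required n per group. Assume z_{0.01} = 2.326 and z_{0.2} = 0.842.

n = 62 per group

Cohen's d = |M₁ − M₂| / SD_pooled = |62.6 − 54.2| / 14.7 = 8.4 / 14.7 = 0.571.
For two independent groups with equal n: n = 2·((z_{α/2} + z_β) / d)².
z_{α/2} + z_β = 2.326 + 0.842 = 3.168.
n = 2 × (3.168 / 0.571)² = 2 × 5.548² = 2 × 30.78 = 61.6.
Round up to the next whole participant.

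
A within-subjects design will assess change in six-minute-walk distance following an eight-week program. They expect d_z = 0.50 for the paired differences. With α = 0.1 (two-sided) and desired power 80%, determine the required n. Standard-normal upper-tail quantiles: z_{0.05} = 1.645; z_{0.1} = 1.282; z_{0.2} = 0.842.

n = 25 pairs

For a paired (one-sample on differences) test: n = ((z_{α/2} + z_β) / d)².
z_{α/2} + z_β = 1.645 + 0.842 = 2.487.
n = (2.487 / 0.50)² = 4.974² = 24.74.
Round up.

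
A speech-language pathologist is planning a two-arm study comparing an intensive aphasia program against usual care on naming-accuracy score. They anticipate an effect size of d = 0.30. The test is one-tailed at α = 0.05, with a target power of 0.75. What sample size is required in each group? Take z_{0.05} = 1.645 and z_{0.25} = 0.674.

n = 120 per group

For two independent groups with equal n: n = 2·((z_{α} + z_β) / d)².
z_{α} + z_β = 1.645 + 0.674 = 2.319.
n = 2 × (2.319 / 0.30)² = 2 × 7.730² = 2 × 59.75 = 119.5.
Round up to the next whole participant.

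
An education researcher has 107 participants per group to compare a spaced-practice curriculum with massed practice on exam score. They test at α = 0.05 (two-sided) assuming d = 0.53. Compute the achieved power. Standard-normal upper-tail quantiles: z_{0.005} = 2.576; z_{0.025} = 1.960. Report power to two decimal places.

power ≈ 0.97

For two equal groups, power = Φ(d·√(n/2) − z_{α/2}).
d·√(n/2) = 0.53 × √(107/2) = 0.53 × 7.314 = 3.877.
z_β = 3.877 − 1.960 = 1.917.
Power = Φ(1.917) = 0.972.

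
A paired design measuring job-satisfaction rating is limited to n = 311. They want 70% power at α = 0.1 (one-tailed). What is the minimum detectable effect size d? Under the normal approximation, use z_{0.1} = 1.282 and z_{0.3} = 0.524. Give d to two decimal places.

d_min ≈ 0.10

For a single sample (or paired design) of n = 311: d_min = (z_{α} + z_β)/√n.
z-sum = 1.282 + 0.524 = 1.806.
d_min = 1.806 / √311 = 1.806 / 17.635 = 0.102.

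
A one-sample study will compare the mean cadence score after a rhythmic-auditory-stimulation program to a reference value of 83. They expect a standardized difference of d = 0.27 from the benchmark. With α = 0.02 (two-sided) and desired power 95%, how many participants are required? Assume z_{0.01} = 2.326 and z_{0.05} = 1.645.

n = 217

For a one-sample test: n = ((z_{α/2} + z_β) / d)².
z_{α/2} + z_β = 2.326 + 1.645 = 3.971.
n = (3.971 / 0.27)² = 14.707² = 216.31.
Round up.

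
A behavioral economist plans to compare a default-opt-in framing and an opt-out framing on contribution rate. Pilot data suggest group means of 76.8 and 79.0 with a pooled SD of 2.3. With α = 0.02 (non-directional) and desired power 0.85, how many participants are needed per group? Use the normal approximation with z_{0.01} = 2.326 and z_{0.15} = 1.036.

n = 25 per group

Cohen's d = |M₁ − M₂| / SD_pooled = |76.8 − 79.0| / 2.3 = 2.2 / 2.3 = 0.957.
For two independent groups with equal n: n = 2·((z_{α/2} + z_β) / d)².
z_{α/2} + z_β = 2.326 + 1.036 = 3.362.
n = 2 × (3.362 / 0.957)² = 2 × 3.513² = 2 × 12.34 = 24.7.
Round up to the next whole participant.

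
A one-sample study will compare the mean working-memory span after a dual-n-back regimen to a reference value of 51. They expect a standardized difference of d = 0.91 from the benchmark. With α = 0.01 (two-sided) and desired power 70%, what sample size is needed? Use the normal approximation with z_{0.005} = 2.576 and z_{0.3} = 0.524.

n = 12

For a one-sample test: n = ((z_{α/2} + z_β) / d)².
z_{α/2} + z_β = 2.576 + 0.524 = 3.100.
n = (3.100 / 0.91)² = 3.407² = 11.60.
Round up.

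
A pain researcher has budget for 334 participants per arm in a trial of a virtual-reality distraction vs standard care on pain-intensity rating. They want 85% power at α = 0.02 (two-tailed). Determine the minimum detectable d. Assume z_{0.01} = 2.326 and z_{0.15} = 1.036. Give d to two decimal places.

d_min ≈ 0.26

For two independent groups of n = 334 each: d_min = (z_{α/2} + z_β)·√(2/n).
z-sum = 2.326 + 1.036 = 3.362.
d_min = 3.362 × √(2/334) = 3.362 × 0.0774 = 0.260.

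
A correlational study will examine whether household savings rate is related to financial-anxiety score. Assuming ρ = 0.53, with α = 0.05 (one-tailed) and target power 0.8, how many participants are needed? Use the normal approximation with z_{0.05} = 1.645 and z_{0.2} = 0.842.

n = 21

Fisher's z: C = ½·ln((1+r)/(1−r)) = ½·ln(3.2553) = 0.5901.
n = ((z_{α} + z_β)/C)² + 3.
(1.645 + 0.842) / 0.5901 = 2.487 / 0.5901 = 4.215.
n = 4.215² + 3 = 17.76 + 3 = 20.8.
Round up.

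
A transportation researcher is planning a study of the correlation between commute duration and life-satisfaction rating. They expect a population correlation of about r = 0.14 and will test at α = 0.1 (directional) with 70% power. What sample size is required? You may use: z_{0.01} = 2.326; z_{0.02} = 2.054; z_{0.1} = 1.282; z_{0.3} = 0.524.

n = 168

Fisher's z: C = ½·ln((1+r)/(1−r)) = ½·ln(1.3256) = 0.1409.
n = ((z_{α} + z_β)/C)² + 3.
(1.282 + 0.524) / 0.1409 = 1.806 / 0.1409 = 12.818.
n = 12.818² + 3 = 164.29 + 3 = 167.3.
Round up.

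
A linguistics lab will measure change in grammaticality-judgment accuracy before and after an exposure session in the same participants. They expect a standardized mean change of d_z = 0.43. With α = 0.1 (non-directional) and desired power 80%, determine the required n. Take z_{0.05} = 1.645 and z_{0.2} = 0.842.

n = 34 pairs

For a paired (one-sample on differences) test: n = ((z_{α/2} + z_β) / d)².
z_{α/2} + z_β = 1.645 + 0.842 = 2.487.
n = (2.487 / 0.43)² = 5.784² = 33.45.
Round up.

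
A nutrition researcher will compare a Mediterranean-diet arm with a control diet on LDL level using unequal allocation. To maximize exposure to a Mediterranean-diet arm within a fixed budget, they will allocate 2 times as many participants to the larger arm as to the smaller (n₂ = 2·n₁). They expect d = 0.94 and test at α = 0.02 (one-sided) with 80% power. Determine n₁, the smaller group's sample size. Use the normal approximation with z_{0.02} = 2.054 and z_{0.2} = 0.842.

n₁ = 15

With allocation ratio k = n₂/n₁ = 2, Var(x̄₁−x̄₂) = σ²(1/n₁ + 1/(k·n₁)) = σ²·(k+1)/(k·n₁).
So n₁ = (1 + 1/k)·((z_{α} + z_β)/d)² = 1.500 × (2.896/0.94)².
n₁ = 1.500 × 9.49 = 14.2.
Round up: n₁ = 15, giving n₂ = 2 × 15 = 30.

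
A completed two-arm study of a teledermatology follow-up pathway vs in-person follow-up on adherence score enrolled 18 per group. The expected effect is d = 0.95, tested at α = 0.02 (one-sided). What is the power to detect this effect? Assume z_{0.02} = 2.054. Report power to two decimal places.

For two equal groups, power = Φ(d·√(n/2) − z_{α}).
d·√(n/2) = 0.95 × √(18/2) = 0.95 × 3.000 = 2.850.
z_β = 2.850 − 2.054 = 0.796.
Power = Φ(0.796) = 0.787.

power ≈ 0.79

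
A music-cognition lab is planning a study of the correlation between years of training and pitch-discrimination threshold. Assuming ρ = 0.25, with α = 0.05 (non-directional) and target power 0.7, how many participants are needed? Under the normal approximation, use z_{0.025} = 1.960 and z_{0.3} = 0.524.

Fisher's z: C = ½·ln((1+r)/(1−r)) = ½·ln(1.6667) = 0.2554.
n = ((z_{α/2} + z_β)/C)² + 3.
(1.960 + 0.524) / 0.2554 = 2.484 / 0.2554 = 9.726.
n = 9.726² + 3 = 94.59 + 3 = 97.6.
Round up.

n = 98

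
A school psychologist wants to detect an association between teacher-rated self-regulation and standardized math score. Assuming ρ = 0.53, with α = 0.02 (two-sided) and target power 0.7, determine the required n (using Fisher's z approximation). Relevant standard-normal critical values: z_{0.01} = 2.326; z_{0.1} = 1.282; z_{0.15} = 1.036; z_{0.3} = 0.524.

n = 27

Fisher's z: C = ½·ln((1+r)/(1−r)) = ½·ln(3.2553) = 0.5901.
n = ((z_{α/2} + z_β)/C)² + 3.
(2.326 + 0.524) / 0.5901 = 2.850 / 0.5901 = 4.830.
n = 4.830² + 3 = 23.33 + 3 = 26.3.
Round up.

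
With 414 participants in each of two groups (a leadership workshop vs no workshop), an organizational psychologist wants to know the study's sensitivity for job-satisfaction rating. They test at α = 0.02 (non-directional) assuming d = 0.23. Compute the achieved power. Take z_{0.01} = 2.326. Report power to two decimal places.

For two equal groups, power = Φ(d·√(n/2) − z_{α/2}).
d·√(n/2) = 0.23 × √(414/2) = 0.23 × 14.387 = 3.309.
z_β = 3.309 − 2.326 = 0.983.
Power = Φ(0.983) = 0.837.

power ≈ 0.84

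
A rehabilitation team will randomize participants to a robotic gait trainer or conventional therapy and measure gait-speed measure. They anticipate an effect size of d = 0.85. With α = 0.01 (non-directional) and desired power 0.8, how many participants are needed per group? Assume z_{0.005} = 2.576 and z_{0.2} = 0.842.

For two independent groups with equal n: n = 2·((z_{α/2} + z_β) / d)².
z_{α/2} + z_β = 2.576 + 0.842 = 3.418.
n = 2 × (3.418 / 0.85)² = 2 × 4.021² = 2 × 16.17 = 32.3.
Round up to the next whole participant.

n = 33 per group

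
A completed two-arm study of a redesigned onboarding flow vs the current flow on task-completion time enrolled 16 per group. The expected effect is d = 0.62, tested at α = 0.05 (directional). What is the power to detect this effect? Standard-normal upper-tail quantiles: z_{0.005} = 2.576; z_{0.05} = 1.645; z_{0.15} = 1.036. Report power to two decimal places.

power ≈ 0.54

For two equal groups, power = Φ(d·√(n/2) − z_{α}).
d·√(n/2) = 0.62 × √(16/2) = 0.62 × 2.828 = 1.754.
z_β = 1.754 − 1.645 = 0.109.
Power = Φ(0.109) = 0.543.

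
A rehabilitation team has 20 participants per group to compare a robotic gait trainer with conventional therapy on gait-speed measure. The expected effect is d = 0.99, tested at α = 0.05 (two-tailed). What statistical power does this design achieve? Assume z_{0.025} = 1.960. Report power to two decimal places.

For two equal groups, power = Φ(d·√(n/2) − z_{α/2}).
d·√(n/2) = 0.99 × √(20/2) = 0.99 × 3.162 = 3.131.
z_β = 3.131 − 1.960 = 1.171.
Power = Φ(1.171) = 0.879.

power ≈ 0.88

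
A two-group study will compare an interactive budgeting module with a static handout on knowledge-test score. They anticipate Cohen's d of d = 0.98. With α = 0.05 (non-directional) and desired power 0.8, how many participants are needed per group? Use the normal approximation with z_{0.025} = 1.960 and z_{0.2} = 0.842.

n = 17 per group

For two independent groups with equal n: n = 2·((z_{α/2} + z_β) / d)².
z_{α/2} + z_β = 1.960 + 0.842 = 2.802.
n = 2 × (2.802 / 0.98)² = 2 × 2.859² = 2 × 8.17 = 16.3.
Round up to the next whole participant.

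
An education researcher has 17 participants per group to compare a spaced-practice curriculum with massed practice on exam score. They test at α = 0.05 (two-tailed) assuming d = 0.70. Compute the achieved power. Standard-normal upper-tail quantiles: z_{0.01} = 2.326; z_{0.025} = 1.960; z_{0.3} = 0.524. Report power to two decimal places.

power ≈ 0.53

For two equal groups, power = Φ(d·√(n/2) − z_{α/2}).
d·√(n/2) = 0.70 × √(17/2) = 0.70 × 2.915 = 2.041.
z_β = 2.041 − 1.960 = 0.081.
Power = Φ(0.081) = 0.532.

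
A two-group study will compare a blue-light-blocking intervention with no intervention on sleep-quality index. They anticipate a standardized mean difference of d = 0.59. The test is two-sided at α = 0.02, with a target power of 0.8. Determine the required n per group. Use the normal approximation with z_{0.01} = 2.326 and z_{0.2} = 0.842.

For two independent groups with equal n: n = 2·((z_{α/2} + z_β) / d)².
z_{α/2} + z_β = 2.326 + 0.842 = 3.168.
n = 2 × (3.168 / 0.59)² = 2 × 5.369² = 2 × 28.83 = 57.7.
Round up to the next whole participant.

n = 58 per group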